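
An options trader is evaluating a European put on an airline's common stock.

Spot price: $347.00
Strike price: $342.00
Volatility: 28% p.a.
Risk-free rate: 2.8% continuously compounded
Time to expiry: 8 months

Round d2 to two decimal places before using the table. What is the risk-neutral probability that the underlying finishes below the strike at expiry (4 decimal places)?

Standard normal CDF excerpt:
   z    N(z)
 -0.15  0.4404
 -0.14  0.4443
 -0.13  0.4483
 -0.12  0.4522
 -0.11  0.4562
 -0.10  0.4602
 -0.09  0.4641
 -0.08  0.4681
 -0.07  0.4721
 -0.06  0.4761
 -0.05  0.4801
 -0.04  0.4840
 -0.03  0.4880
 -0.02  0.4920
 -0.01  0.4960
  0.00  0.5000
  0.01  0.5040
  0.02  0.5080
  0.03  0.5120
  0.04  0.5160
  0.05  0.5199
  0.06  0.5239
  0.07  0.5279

0.4880

T = 0.6667;  σ√T = 0.2286
ln(S/K) + (r + σ²/2)T = ln(347/342) + (0.028 + 0.28²/2)·0.6667 = 0.0145 + 0.0448 = 0.0593
d₁ = 0.0593 / 0.2286 = 0.2594 ≈ 0.26
d₂ = d₁ − σ√T = 0.2594 − 0.2286 = 0.0308 ≈ 0.03
Pr(exercise) under Q = N(−d₂) = N(-0.03) = 0.4880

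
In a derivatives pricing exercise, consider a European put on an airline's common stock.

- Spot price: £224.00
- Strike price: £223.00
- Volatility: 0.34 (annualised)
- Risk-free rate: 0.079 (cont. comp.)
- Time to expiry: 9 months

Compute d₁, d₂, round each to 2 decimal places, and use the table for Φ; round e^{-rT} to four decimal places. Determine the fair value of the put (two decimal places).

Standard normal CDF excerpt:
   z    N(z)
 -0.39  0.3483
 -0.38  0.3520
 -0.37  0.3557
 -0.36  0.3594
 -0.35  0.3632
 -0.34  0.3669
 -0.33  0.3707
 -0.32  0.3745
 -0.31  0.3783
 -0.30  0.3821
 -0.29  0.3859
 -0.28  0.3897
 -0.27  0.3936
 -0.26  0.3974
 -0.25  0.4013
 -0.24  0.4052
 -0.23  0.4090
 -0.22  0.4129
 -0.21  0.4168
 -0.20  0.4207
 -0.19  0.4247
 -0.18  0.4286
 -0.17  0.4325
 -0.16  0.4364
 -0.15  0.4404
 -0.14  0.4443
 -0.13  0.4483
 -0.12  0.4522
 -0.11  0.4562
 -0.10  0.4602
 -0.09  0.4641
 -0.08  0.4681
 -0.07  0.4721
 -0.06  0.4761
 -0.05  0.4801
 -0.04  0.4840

£18.72

σ√T = 0.34·√0.75 = 0.2944
d₁ = [ln(224/223) + (0.079 + ½·0.34²)·0.75] / (σ√T) = (0.0045 + 0.1026) / 0.2944 = 0.3636 → 0.36
d₂ = 0.3636 − 0.2944 = 0.0692 → 0.07
e^(−rT) = e^(−0.079·0.75) = 0.9425
P = 223·0.9425·N(-0.07) − 224·N(-0.36) = 223·0.9425·0.4721 − 224·0.3594 = 99.2248 − 80.5056 = 18.7192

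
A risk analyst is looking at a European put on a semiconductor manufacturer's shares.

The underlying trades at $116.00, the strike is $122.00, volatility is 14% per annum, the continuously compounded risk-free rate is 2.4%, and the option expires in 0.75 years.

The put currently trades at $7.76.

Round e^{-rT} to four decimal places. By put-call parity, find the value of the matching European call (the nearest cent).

e^(−rT) = e^(−0.024·0.75) = 0.9822
Put-call parity: C − P = S − K·e^(−rT) = 116 − 122·0.9822 = 116 − 119.8284 = -3.8284
C = P + (C − P) = 7.76 + (-3.8284) = 3.9316

$3.93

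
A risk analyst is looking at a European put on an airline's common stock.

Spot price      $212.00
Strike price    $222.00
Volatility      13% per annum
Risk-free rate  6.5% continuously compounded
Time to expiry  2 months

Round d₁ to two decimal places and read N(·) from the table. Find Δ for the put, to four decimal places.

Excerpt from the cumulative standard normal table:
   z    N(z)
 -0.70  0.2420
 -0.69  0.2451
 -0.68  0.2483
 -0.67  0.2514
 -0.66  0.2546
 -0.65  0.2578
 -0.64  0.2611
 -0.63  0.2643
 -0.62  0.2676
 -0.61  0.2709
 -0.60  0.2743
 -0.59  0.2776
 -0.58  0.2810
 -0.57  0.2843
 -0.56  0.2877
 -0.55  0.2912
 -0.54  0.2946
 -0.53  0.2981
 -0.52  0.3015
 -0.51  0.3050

σ√T = 0.13·√0.1667 = 0.0531
d₁ = [ln(212/222) + (0.065 + 0.13²/2)·0.1667] / 0.0531 = [-0.0461 + 0.0122] / 0.0531 = -0.6378 ≈ -0.64
N(d₁) = N(-0.64) = 0.2611
Δ_put = N(d₁) − 1 = 0.2611 − 1 = -0.7389

-0.7389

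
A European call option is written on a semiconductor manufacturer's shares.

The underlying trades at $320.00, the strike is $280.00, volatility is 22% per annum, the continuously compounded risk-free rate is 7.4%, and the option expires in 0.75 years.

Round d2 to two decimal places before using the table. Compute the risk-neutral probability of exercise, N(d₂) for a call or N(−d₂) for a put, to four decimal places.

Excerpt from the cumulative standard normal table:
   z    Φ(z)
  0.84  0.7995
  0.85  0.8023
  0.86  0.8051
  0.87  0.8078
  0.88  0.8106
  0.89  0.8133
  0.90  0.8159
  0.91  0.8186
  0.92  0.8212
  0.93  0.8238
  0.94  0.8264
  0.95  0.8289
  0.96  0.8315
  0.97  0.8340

0.8159

T = 0.75;  σ√T = 0.1905
d₁ = [ln(320/280) + (0.074 + 0.22²/2)·0.75] / 0.1905 = [0.1335 + 0.0736] / 0.1905 = 1.0874 which rounds to 1.09
d₂ = d₁ − σ√T = 1.0874 − 0.1905 = 0.8969 which rounds to 0.90
Pr(exercise) under Q = N(d₂) = 0.8159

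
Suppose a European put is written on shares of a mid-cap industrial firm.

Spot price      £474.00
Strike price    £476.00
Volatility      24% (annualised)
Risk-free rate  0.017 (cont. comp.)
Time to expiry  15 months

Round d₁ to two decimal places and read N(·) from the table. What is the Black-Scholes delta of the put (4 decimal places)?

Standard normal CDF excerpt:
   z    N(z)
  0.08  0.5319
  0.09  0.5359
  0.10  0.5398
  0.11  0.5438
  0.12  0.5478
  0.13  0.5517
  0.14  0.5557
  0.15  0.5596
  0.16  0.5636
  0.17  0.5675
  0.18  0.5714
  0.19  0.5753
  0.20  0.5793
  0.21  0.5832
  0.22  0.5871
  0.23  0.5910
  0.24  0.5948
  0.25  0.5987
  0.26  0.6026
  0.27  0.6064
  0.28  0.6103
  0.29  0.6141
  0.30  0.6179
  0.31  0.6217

-0.4207

σ√T = 0.24 × 1.1180 = 0.2683
d₁ = [ln(474/476) + (0.017 + ½·0.24²)·1.25] / (σ√T) = (-0.0042 + 0.0573) / 0.2683 = 0.1977 → 0.20
N(d₁) = N(0.20) = 0.5793
Δ_put = N(d₁) − 1 = 0.5793 − 1 = -0.4207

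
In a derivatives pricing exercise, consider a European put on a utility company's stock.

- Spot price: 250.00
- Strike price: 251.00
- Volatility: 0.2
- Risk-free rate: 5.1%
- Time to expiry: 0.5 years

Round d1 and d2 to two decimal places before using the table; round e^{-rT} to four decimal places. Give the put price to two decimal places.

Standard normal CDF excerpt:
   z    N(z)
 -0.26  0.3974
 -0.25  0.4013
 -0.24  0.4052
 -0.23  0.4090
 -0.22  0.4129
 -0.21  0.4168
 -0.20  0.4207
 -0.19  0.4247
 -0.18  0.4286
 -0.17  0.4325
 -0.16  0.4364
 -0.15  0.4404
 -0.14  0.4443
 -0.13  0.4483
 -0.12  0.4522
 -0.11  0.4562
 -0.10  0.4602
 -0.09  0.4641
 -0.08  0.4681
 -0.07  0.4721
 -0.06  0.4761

σ√T = 0.2 × 0.7071 = 0.1414
d₁ = [ln(250/251) + (0.051 + ½·0.2²)·0.5] / (σ√T) = (-0.0040 + 0.0355) / 0.1414 = 0.2228 which rounds to 0.22
d₂ = 0.2228 − 0.1414 = 0.0814 which rounds to 0.08
e^(−rT) = e^(−0.051·0.5) = 0.9748
N(−d₂) = N(-0.08) = 0.4681;  N(−d₁) = N(-0.22) = 0.4129
P = 251·0.9748·0.4681 − 250·0.4129 = 114.5323 − 103.2250 = 11.3073

11.31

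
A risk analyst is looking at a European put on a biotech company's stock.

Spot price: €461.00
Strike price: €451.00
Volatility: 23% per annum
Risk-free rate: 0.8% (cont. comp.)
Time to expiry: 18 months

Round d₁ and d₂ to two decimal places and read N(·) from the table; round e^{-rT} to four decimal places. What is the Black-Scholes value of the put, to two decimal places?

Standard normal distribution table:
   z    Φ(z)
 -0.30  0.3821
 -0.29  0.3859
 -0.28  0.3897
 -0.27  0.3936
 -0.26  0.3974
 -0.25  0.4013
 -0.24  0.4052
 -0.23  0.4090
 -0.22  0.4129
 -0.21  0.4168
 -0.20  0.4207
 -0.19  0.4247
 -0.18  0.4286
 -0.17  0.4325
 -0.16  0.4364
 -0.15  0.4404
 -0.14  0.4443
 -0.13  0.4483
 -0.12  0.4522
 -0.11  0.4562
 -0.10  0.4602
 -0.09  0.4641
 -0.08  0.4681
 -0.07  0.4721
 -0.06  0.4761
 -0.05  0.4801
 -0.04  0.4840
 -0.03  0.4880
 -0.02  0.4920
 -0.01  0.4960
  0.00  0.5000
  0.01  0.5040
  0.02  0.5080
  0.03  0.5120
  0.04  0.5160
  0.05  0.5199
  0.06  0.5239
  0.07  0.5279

σ√T = 0.23·√1.5 = 0.2817
ln(S/K) + (r + σ²/2)T = ln(461/451) + (0.008 + 0.23²/2)·1.5 = 0.0219 + 0.0517 = 0.0736
d₁ = 0.0736 / 0.2817 = 0.2613 → 0.26
d₂ = d₁ − σ√T = 0.2613 − 0.2817 = -0.0204 → -0.02
exp(−rT) = exp(−0.008·1.5) = 0.9881
N(−d₂) = N(0.02) = 0.5080;  N(−d₁) = N(-0.26) = 0.3974
P = 451·0.9881·0.5080 − 461·0.3974 = 226.3816 − 183.2014 = 43.1802

€43.18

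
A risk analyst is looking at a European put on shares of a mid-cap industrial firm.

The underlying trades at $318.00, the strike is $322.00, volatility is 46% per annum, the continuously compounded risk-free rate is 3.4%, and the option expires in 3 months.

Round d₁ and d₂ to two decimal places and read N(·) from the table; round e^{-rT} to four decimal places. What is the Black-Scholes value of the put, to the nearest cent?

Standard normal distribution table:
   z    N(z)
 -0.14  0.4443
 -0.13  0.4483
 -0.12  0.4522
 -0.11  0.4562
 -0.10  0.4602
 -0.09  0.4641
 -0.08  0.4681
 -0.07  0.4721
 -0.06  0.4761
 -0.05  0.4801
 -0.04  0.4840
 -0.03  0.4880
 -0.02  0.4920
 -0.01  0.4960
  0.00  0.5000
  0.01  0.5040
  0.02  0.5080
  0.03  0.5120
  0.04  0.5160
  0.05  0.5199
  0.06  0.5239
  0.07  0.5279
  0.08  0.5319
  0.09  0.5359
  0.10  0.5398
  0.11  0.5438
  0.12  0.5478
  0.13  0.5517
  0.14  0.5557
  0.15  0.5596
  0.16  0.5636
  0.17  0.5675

$29.79

T = 0.25;  σ√T = 0.2300
d₁ = [ln(318/322) + (0.034 + ½·0.46²)·0.25] / (σ√T) = (-0.0125 + 0.0350) / 0.2300 = 0.0976 → 0.10
d₂ = 0.0976 − 0.2300 = -0.1324 → -0.13
exp(−rT) = exp(−0.034·0.25) = 0.9915
N(−d₂) = N(0.13) = 0.5517;  N(−d₁) = N(-0.10) = 0.4602
P = 322·0.9915·0.5517 − 318·0.4602 = 176.1374 − 146.3436 = 29.7938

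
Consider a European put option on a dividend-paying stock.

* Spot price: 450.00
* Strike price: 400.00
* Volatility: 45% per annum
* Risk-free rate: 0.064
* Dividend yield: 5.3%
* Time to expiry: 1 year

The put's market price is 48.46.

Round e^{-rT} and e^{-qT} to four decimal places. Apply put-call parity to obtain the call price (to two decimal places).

e^(−qT) = e^(−0.053·1) = 0.9484;  e^(−rT) = e^(−0.064·1) = 0.9380
Put-call parity: C − P = S·e^(−qT) − K·e^(−rT) = 450·0.9484 − 400·0.9380 = 426.7800 − 375.2000 = 51.5800
C = P + (C − P) = 48.46 + (51.5800) = 100.0400

100.04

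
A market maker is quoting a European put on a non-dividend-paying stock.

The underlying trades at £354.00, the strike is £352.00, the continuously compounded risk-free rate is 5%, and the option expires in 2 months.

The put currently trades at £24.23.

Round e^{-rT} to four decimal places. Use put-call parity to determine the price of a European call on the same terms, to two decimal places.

£29.15

e^(−rT) = e^(−0.05·0.1667) = 0.9917
Put-call parity: C − P = S − K·e^(−rT) = 354 − 352·0.9917 = 354 − 349.0784 = 4.9216
C = P + (C − P) = 24.23 + (4.9216) = 29.1516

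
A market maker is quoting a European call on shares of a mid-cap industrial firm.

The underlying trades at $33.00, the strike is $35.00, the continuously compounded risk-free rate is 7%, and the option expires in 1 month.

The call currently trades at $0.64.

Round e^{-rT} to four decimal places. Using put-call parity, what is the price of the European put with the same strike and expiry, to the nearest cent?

$2.44

exp(−rT) = exp(−0.07·0.08333) = 0.9942
Put-call parity: C − P = S − K·e^(−rT) = 33 − 35·0.9942 = 33 − 34.7970 = -1.7970
P = C − (C − P) = 0.64 − (-1.7970) = 2.4370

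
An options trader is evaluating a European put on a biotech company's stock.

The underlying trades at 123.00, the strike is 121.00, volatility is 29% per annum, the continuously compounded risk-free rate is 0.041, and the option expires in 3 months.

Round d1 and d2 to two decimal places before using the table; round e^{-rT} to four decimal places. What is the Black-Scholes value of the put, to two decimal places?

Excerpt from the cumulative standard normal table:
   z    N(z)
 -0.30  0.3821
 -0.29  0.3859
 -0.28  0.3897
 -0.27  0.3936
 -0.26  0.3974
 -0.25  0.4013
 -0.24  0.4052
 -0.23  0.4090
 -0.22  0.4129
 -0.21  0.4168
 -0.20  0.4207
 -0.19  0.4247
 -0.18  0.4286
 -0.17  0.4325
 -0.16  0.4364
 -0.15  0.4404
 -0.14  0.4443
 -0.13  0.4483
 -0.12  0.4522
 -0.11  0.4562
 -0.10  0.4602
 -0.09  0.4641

σ√T = 0.29 × 0.5000 = 0.1450
ln(S/K) + (r + σ²/2)T = ln(123/121) + (0.041 + 0.29²/2)·0.25 = 0.0164 + 0.0208 = 0.0372
d₁ = 0.0372 / 0.1450 = 0.2563 which rounds to 0.26
d₂ = d₁ − σ√T = 0.2563 − 0.1450 = 0.1113 which rounds to 0.11
exp(−rT) = exp(−0.041·0.25) = 0.9898
P = 121·0.9898·N(-0.11) − 123·N(-0.26) = 121·0.9898·0.4562 − 123·0.3974 = 54.6372 − 48.8802 = 5.7570

5.76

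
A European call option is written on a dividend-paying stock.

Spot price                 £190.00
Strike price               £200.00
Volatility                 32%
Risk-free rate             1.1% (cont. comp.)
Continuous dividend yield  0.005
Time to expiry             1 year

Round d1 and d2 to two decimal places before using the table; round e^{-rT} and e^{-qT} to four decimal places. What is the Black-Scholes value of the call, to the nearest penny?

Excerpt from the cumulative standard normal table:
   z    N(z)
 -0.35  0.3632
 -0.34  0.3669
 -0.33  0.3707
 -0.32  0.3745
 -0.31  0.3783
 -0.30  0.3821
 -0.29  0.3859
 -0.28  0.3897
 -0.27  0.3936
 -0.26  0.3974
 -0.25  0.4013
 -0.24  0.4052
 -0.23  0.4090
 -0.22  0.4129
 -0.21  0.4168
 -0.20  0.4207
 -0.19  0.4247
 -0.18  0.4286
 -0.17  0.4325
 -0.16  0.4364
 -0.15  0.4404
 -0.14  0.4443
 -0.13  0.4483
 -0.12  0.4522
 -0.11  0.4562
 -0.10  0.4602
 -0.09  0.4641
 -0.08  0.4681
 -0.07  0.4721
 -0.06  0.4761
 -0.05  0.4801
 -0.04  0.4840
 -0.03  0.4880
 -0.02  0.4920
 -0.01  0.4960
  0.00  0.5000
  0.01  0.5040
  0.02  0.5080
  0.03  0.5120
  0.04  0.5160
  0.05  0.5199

σ√T = 0.32·√1 = 0.3200
d₁ = [ln(190/200) + (0.011 − 0.005 + 0.32²/2)·1] / 0.3200 = [-0.0513 + 0.0572] / 0.3200 = 0.0185 → 0.02
d₂ = d₁ − σ√T = 0.0185 − 0.3200 = -0.3015 → -0.30
exp(−qT) = exp(−0.005·1) = 0.9950;  exp(−rT) = exp(−0.011·1) = 0.9891
N(d₁) = N(0.02) = 0.5080;  N(d₂) = N(-0.30) = 0.3821
C = 190·0.9950·0.5080 − 200·0.9891·0.3821 = 96.0374 − 75.5870 = 20.4504

£20.45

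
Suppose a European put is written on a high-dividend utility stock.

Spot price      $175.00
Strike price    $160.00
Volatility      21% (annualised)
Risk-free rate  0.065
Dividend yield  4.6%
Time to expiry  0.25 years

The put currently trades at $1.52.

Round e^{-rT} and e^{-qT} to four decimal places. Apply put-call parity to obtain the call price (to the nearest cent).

$17.10

exp(−qT) = exp(−0.046·0.25) = 0.9886;  exp(−rT) = exp(−0.065·0.25) = 0.9839
Put-call parity: C − P = S·e^(−qT) − K·e^(−rT) = 175·0.9886 − 160·0.9839 = 173.0050 − 157.4240 = 15.5810
C = P + (C − P) = 1.52 + (15.5810) = 17.1010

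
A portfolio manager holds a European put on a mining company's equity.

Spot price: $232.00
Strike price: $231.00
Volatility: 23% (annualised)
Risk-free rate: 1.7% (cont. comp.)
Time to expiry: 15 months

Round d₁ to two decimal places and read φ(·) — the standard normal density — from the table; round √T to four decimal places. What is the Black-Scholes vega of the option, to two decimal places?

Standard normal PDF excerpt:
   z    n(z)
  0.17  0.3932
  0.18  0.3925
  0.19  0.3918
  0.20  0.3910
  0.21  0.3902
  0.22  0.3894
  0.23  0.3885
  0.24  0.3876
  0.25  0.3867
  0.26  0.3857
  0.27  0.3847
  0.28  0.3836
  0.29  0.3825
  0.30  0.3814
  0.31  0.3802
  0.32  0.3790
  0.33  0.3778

100.77

σ√T = 0.23 × 1.1180 = 0.2571
ln(S/K) + (r + σ²/2)T = ln(232/231) + (0.017 + 0.23²/2)·1.25 = 0.0043 + 0.0543 = 0.0586
d₁ = 0.0586 / 0.2571 = 0.2280 which rounds to 0.23
√T = √1.25 = 1.1180
φ(d₁) = φ(0.23) = 0.3885
vega = S·φ(d₁)·√T = 232·0.3885·1.1180 = 100.7676
(Vega is the same for a European call and put with the same parameters.)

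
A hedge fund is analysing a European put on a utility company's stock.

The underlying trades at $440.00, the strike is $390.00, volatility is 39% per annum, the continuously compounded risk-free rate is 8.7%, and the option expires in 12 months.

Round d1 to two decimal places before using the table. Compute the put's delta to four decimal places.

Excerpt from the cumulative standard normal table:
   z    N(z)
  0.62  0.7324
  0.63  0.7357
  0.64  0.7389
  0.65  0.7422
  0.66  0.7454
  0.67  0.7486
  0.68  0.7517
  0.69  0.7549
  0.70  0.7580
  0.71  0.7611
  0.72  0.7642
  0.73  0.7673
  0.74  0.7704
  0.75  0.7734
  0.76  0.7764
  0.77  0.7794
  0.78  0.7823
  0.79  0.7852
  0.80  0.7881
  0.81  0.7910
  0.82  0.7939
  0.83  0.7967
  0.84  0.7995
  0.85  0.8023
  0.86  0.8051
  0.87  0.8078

-0.2327

T = 1;  σ√T = 0.3900
ln(S/K) + (r + σ²/2)T = ln(440/390) + (0.087 + 0.39²/2)·1 = 0.1206 + 0.1631 = 0.2837
d₁ = 0.2837 / 0.3900 = 0.7274 ⇒ 0.73
N(d₁) = N(0.73) = 0.7673
Δ_put = N(d₁) − 1 = 0.7673 − 1 = -0.2327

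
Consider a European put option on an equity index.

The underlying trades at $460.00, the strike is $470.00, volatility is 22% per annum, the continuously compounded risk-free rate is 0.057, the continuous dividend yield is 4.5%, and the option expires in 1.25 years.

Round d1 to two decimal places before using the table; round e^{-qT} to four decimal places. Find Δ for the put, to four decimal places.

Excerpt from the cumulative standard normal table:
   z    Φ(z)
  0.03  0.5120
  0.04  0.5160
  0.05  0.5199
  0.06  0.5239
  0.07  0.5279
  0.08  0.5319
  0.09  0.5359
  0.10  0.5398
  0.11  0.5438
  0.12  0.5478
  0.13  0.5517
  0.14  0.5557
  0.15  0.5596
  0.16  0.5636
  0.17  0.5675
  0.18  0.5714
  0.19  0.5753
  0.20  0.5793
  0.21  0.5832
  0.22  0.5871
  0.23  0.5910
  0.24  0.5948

-0.4350

σ√T = 0.22 × 1.1180 = 0.2460
d₁ = [ln(460/470) + (0.057 − 0.045 + ½·0.22²)·1.25] / (σ√T) = (-0.0215 + 0.0453) / 0.2460 = 0.0965 ⇒ 0.10
N(d₁) = N(0.10) = 0.5398
Δ_put = exp(−qT)·(N(d₁) − 1) = 0.9453·(0.5398 − 1) = -0.4350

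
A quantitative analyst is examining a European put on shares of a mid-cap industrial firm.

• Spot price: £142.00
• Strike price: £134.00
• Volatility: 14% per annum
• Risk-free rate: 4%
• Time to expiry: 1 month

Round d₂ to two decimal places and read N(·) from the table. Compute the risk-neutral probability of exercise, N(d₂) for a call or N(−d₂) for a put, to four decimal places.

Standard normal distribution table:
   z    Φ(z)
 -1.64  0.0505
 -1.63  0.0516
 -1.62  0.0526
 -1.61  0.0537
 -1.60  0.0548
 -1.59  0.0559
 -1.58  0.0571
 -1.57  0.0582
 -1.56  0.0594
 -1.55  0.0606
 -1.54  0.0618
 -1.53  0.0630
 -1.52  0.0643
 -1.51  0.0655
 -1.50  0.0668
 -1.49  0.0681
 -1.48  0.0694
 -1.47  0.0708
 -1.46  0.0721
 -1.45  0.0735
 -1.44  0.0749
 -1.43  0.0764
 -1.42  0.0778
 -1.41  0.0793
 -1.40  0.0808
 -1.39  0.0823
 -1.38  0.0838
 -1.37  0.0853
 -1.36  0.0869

0.0668

σ√T = 0.14·√0.08333 = 0.0404
d₁ = [ln(142/134) + (0.04 + ½·0.14²)·0.08333] / (σ√T) = (0.0580 + 0.0042) / 0.0404 = 1.5375 ≈ 1.54
d₂ = 1.5375 − 0.0404 = 1.4971 ≈ 1.50
Risk-neutral Pr[S_T < K] = N(−d₂) = N(-1.50) = 0.0668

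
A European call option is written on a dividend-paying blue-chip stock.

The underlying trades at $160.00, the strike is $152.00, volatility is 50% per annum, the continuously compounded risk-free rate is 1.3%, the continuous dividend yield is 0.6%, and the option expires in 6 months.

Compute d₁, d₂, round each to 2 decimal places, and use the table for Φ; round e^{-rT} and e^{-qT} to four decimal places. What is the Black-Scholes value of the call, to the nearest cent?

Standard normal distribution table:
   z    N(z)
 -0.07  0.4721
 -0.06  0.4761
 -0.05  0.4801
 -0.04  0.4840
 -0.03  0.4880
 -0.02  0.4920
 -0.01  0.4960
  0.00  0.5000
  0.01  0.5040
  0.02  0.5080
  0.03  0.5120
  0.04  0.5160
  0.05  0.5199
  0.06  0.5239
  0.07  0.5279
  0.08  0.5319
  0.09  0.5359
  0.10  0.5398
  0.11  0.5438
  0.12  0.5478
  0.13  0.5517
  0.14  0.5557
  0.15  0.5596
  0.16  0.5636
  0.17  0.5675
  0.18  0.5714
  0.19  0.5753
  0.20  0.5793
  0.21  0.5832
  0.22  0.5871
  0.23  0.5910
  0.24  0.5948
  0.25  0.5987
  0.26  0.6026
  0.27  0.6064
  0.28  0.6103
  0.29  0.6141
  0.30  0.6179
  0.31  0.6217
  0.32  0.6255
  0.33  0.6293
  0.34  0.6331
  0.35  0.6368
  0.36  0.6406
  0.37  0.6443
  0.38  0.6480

$26.09

σ√T = 0.5·√0.5 = 0.3536
d₁ = [ln(160/152) + (0.013 − 0.006 + 0.5²/2)·0.5] / 0.3536 = [0.0513 + 0.0660] / 0.3536 = 0.3318 ≈ 0.33
d₂ = d₁ − σ√T = 0.3318 − 0.3536 = -0.0218 ≈ -0.02
exp(−qT) = exp(−0.006·0.5) = 0.9970;  exp(−rT) = exp(−0.013·0.5) = 0.9935
N(d₁) = N(0.33) = 0.6293;  N(d₂) = N(-0.02) = 0.4920
C = 160·0.9970·0.6293 − 152·0.9935·0.4920 = 100.3859 − 74.2979 = 26.0880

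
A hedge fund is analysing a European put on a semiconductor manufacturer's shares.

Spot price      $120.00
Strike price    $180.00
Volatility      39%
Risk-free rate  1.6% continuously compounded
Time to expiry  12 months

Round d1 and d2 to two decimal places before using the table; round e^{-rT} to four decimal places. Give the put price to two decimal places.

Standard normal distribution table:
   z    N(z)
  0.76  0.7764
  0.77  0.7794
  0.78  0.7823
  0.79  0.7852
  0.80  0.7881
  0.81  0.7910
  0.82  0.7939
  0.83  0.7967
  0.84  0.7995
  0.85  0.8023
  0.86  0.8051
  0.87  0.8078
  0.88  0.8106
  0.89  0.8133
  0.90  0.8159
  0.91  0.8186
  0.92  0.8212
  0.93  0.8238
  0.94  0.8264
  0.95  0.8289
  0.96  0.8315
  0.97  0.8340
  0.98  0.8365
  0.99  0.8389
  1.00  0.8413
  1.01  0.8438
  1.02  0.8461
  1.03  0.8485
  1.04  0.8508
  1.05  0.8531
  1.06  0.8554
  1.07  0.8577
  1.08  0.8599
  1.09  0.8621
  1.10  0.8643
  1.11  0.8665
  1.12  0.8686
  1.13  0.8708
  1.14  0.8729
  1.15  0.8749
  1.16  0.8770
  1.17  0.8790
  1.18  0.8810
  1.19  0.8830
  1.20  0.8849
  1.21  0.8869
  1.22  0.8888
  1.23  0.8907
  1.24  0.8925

T = 1;  σ√T = 0.3900
d₁ = [ln(120/180) + (0.016 + 0.39²/2)·1] / 0.3900 = [-0.4055 + 0.0921] / 0.3900 = -0.8036 ≈ -0.80
d₂ = d₁ − σ√T = -0.8036 − 0.3900 = -1.1936 ≈ -1.19
e^(−rT) = e^(−0.016·1) = 0.9841
N(−d₂) = N(1.19) = 0.8830;  N(−d₁) = N(0.80) = 0.7881
P = 180·0.9841·0.8830 − 120·0.7881 = 156.4129 − 94.5720 = 61.8409

$61.84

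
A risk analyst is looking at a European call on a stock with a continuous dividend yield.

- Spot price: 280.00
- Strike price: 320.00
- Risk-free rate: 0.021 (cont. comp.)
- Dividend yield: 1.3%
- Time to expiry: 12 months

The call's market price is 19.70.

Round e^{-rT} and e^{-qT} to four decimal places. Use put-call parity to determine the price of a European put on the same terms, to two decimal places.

56.66

e^(−qT) = e^(−0.013·1) = 0.9871;  e^(−rT) = e^(−0.021·1) = 0.9792
Put-call parity: C − P = S·e^(−qT) − K·e^(−rT) = 280·0.9871 − 320·0.9792 = 276.3880 − 313.3440 = -36.9560
P = C − (C − P) = 19.70 − (-36.9560) = 56.6560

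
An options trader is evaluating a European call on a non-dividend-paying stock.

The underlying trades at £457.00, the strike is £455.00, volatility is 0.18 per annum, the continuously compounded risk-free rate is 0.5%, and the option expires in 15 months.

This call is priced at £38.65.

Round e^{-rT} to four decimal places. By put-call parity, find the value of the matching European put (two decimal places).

exp(−rT) = exp(−0.005·1.25) = 0.9938
Put-call parity: C − P = S − K·e^(−rT) = 457 − 455·0.9938 = 457 − 452.1790 = 4.8210
P = C − (C − P) = 38.65 − (4.8210) = 33.8290

£33.83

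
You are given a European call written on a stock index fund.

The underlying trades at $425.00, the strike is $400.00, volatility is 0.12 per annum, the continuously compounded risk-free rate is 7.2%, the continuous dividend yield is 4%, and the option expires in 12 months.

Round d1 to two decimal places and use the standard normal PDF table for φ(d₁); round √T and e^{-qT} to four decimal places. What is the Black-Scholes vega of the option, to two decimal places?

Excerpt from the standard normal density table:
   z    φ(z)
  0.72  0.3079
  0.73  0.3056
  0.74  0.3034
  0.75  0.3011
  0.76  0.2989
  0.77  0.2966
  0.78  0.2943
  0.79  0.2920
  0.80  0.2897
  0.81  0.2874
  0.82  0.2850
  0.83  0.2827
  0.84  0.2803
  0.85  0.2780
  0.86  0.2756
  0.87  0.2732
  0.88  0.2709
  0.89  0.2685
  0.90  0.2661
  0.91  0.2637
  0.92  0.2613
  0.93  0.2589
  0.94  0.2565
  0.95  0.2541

115.44

T = 1;  σ√T = 0.1200
d₁ = [ln(425/400) + (0.072 − 0.04 + 0.12²/2)·1] / 0.1200 = [0.0606 + 0.0392] / 0.1200 = 0.8319 which rounds to 0.83
√T = √1 = 1.0000
φ(d₁) = φ(0.83) = 0.2827
exp(−qT) = exp(−0.04·1) = 0.9608
vega = S·exp(−qT)·φ(d₁)·√T = 425·0.9608·0.2827·1.0000 = 115.4377
(Call and put vega coincide under Black-Scholes.)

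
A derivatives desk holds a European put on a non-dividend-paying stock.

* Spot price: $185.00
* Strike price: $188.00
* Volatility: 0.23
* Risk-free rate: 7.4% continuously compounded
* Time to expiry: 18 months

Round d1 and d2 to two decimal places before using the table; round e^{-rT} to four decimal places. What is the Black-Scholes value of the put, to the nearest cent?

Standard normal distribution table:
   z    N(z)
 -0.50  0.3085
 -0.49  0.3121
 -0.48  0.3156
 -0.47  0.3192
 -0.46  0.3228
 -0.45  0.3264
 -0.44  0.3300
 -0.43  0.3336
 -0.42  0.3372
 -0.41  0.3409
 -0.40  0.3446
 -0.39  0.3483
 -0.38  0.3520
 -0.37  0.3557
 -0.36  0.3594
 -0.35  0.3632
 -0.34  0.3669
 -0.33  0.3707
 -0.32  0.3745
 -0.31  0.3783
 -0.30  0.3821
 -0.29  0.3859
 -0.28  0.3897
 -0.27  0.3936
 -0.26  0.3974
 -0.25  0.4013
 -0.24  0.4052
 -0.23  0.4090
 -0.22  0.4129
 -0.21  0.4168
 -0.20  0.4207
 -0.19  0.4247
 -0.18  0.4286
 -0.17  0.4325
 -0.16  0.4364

$12.39

T = 1.5;  σ√T = 0.2817
d₁ = [ln(185/188) + (0.074 + 0.23²/2)·1.5] / 0.2817 = [-0.0161 + 0.1507] / 0.2817 = 0.4778 which rounds to 0.48
d₂ = d₁ − σ√T = 0.4778 − 0.2817 = 0.1961 which rounds to 0.20
e^(−rT) = e^(−0.074·1.5) = 0.8949
N(−d₂) = N(-0.20) = 0.4207;  N(−d₁) = N(-0.48) = 0.3156
P = 188·0.8949·0.4207 − 185·0.3156 = 70.7791 − 58.3860 = 12.3931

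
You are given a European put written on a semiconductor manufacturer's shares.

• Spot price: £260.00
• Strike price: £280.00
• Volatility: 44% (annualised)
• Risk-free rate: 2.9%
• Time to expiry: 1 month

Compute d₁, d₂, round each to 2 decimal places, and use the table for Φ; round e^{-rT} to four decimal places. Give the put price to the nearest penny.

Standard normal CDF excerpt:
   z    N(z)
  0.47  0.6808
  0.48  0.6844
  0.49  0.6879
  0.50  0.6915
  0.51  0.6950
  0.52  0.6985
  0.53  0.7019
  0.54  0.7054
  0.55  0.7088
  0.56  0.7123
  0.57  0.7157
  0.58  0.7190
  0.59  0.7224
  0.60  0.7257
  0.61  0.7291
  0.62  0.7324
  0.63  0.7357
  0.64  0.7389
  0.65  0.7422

σ√T = 0.44 × 0.2887 = 0.1270
d₁ = [ln(260/280) + (0.029 + 0.44²/2)·0.08333] / 0.1270 = [-0.0741 + 0.0105] / 0.1270 = -0.5009 → -0.50
d₂ = d₁ − σ√T = -0.5009 − 0.1270 = -0.6279 → -0.63
exp(−rT) = exp(−0.029·0.08333) = 0.9976
N(−d₂) = N(0.63) = 0.7357;  N(−d₁) = N(0.50) = 0.6915
P = 280·0.9976·0.7357 − 260·0.6915 = 205.5016 − 179.7900 = 25.7116

£25.71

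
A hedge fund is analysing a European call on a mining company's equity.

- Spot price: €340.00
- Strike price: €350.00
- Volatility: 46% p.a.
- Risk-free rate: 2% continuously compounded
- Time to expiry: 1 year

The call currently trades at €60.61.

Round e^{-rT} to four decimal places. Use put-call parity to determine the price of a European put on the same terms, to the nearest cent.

exp(−rT) = exp(−0.02·1) = 0.9802
Put-call parity: C − P = S − K·e^(−rT) = 340 − 350·0.9802 = 340 − 343.0700 = -3.0700
P = C − (C − P) = 60.61 − (-3.0700) = 63.6800

€63.68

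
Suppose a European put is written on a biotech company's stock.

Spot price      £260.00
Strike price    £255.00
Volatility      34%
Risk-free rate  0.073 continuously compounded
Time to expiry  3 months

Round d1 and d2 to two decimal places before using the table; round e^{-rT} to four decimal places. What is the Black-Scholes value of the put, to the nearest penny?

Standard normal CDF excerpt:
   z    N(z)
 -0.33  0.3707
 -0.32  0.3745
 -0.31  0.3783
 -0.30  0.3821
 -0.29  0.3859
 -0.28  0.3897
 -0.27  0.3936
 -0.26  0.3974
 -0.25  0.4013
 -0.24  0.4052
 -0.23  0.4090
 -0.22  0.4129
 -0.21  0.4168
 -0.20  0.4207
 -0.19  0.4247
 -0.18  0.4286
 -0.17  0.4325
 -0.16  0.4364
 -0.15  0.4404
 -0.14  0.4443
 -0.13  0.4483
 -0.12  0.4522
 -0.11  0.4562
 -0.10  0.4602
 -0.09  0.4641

£12.89

T = 0.25;  σ√T = 0.1700
d₁ = [ln(260/255) + (0.073 + 0.34²/2)·0.25] / 0.1700 = [0.0194 + 0.0327] / 0.1700 = 0.3066 ≈ 0.31
d₂ = d₁ − σ√T = 0.3066 − 0.1700 = 0.1366 ≈ 0.14
exp(−rT) = exp(−0.073·0.25) = 0.9819
N(−d₂) = N(-0.14) = 0.4443;  N(−d₁) = N(-0.31) = 0.3783
P = 255·0.9819·0.4443 − 260·0.3783 = 111.2458 − 98.3580 = 12.8878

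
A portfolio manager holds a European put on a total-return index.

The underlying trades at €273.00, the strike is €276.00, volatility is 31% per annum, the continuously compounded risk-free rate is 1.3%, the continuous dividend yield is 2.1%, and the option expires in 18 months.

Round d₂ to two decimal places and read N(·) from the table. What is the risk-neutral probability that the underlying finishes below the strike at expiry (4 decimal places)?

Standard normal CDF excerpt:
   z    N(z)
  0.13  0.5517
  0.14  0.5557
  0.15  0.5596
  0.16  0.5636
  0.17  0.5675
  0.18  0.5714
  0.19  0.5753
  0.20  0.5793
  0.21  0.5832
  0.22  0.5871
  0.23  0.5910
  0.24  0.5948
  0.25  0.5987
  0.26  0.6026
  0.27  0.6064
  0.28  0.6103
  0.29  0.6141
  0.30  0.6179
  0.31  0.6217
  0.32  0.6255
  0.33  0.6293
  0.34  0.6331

T = 1.5;  σ√T = 0.3797
d₁ = [ln(273/276) + (0.013 − 0.021 + 0.31²/2)·1.5] / 0.3797 = [-0.0109 + 0.0601] / 0.3797 = 0.1294 → 0.13
d₂ = d₁ − σ√T = 0.1294 − 0.3797 = -0.2502 → -0.25
Risk-neutral Pr[S_T < K] = N(−d₂) = N(0.25) = 0.5987

0.5987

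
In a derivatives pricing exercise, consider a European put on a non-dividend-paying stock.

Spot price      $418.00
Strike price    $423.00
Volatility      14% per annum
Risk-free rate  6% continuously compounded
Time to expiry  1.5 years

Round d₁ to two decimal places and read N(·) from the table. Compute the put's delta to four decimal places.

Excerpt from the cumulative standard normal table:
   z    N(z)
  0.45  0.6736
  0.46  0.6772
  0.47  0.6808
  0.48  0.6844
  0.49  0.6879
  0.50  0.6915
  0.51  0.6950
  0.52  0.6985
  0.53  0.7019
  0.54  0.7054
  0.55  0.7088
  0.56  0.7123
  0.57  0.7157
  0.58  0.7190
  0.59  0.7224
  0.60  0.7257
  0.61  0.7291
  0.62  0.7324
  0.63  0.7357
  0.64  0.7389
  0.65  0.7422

-0.2946

σ√T = 0.14 × 1.2247 = 0.1715
ln(S/K) + (r + σ²/2)T = ln(418/423) + (0.06 + 0.14²/2)·1.5 = -0.0119 + 0.1047 = 0.0928
d₁ = 0.0928 / 0.1715 = 0.5413 ⇒ 0.54
N(d₁) = N(0.54) = 0.7054
Δ_put = N(d₁) − 1 = 0.7054 − 1 = -0.2946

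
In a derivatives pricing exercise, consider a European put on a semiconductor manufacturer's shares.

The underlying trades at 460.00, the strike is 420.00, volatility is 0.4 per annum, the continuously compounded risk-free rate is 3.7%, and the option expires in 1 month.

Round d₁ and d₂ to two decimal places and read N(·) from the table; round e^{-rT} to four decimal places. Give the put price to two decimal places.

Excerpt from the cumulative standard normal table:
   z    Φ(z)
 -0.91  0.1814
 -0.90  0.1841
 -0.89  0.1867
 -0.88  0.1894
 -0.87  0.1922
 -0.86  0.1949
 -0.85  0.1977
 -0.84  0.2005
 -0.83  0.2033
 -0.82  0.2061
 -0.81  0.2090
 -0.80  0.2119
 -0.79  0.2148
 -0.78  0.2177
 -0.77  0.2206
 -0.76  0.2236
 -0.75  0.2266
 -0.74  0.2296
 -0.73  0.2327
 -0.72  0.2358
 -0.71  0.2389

σ√T = 0.4 × 0.2887 = 0.1155
d₁ = [ln(460/420) + (0.037 + 0.4²/2)·0.08333] / 0.1155 = [0.0910 + 0.0098] / 0.1155 = 0.8723 ⇒ 0.87
d₂ = d₁ − σ√T = 0.8723 − 0.1155 = 0.7568 ⇒ 0.76
exp(−rT) = exp(−0.037·0.08333) = 0.9969
N(−d₂) = N(-0.76) = 0.2236;  N(−d₁) = N(-0.87) = 0.1922
P = 420·0.9969·0.2236 − 460·0.1922 = 93.6209 − 88.4120 = 5.2089

5.21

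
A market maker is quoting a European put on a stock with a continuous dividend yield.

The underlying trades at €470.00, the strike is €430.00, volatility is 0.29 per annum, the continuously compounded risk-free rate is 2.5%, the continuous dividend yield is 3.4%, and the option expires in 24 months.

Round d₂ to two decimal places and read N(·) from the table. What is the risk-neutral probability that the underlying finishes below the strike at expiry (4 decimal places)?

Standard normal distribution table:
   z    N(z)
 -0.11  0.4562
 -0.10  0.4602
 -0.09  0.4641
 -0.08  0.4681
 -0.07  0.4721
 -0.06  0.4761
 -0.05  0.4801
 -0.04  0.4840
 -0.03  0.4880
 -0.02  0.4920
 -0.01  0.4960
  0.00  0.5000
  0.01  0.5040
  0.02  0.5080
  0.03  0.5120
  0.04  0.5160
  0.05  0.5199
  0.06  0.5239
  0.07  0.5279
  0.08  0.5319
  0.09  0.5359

σ√T = 0.29 × 1.4142 = 0.4101
ln(S/K) + (r − q + σ²/2)T = ln(470/430) + (0.025 − 0.034 + 0.29²/2)·2 = 0.0889 + 0.0661 = 0.1550
d₁ = 0.1550 / 0.4101 = 0.3781 which rounds to 0.38
d₂ = d₁ − σ√T = 0.3781 − 0.4101 = -0.0321 which rounds to -0.03
Pr(exercise) under Q = N(−d₂) = N(0.03) = 0.5120

0.5120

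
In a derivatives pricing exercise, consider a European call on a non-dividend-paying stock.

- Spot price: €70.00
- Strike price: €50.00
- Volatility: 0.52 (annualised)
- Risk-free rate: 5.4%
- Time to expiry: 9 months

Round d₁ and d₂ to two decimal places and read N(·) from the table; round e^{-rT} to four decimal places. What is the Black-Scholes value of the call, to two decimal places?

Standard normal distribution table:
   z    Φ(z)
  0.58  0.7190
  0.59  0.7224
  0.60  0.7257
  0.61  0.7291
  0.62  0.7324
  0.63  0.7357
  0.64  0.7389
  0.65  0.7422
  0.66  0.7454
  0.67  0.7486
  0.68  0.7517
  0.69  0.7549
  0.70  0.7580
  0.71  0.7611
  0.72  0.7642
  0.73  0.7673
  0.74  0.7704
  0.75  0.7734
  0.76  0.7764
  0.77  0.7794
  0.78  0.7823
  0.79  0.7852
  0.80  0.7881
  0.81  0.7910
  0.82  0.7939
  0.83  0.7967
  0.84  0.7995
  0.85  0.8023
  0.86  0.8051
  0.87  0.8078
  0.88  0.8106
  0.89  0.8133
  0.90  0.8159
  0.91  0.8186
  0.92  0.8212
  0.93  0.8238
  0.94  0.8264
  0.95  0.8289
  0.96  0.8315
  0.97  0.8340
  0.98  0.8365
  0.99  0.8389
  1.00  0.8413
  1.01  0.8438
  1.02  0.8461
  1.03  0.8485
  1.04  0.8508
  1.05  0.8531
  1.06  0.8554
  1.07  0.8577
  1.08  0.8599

σ√T = 0.52·√0.75 = 0.4503
d₁ = [ln(70/50) + (0.054 + 0.52²/2)·0.75] / 0.4503 = [0.3365 + 0.1419] / 0.4503 = 1.0623 ⇒ 1.06
d₂ = d₁ − σ√T = 1.0623 − 0.4503 = 0.6119 ⇒ 0.61
exp(−rT) = exp(−0.054·0.75) = 0.9603
N(d₁) = N(1.06) = 0.8554;  N(d₂) = N(0.61) = 0.7291
C = 70·0.8554 − 50·0.9603·0.7291 = 59.8780 − 35.0077 = 24.8703

€24.87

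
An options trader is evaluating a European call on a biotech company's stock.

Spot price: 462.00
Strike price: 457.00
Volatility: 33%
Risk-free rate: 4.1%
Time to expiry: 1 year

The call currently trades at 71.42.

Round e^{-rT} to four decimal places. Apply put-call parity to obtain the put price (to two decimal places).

e^(−rT) = e^(−0.041·1) = 0.9598
Put-call parity: C − P = S − K·e^(−rT) = 462 − 457·0.9598 = 462 − 438.6286 = 23.3714
P = C − (C − P) = 71.42 − (23.3714) = 48.0486

48.05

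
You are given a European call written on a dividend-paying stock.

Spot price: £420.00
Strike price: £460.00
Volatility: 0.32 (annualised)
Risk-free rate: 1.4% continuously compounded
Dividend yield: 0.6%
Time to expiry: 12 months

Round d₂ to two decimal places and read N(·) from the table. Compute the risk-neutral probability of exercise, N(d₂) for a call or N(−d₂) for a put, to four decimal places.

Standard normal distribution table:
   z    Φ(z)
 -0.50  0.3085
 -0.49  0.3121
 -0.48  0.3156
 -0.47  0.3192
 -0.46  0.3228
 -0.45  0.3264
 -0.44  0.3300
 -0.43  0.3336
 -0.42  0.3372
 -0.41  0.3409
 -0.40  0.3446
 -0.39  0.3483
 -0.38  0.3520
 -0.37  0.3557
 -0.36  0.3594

T = 1;  σ√T = 0.3200
d₁ = [ln(420/460) + (0.014 − 0.006 + ½·0.32²)·1] / (σ√T) = (-0.0910 + 0.0592) / 0.3200 = -0.0993 ≈ -0.10
d₂ = -0.0993 − 0.3200 = -0.4193 ≈ -0.42
Risk-neutral Pr[S_T > K] = N(d₂) = N(-0.42) = 0.3372

0.3372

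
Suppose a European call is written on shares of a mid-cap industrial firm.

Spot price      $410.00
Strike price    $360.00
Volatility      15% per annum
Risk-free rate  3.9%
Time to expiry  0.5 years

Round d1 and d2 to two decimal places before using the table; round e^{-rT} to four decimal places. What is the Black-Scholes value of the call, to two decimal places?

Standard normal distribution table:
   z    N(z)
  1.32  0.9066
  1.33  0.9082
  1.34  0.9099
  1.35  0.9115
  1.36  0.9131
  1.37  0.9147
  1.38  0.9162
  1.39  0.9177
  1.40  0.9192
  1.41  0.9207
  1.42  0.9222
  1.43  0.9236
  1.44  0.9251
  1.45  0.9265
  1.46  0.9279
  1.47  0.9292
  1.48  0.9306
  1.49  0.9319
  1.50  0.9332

$58.07

σ√T = 0.15·√0.5 = 0.1061
d₁ = [ln(410/360) + (0.039 + ½·0.15²)·0.5] / (σ√T) = (0.1301 + 0.0251) / 0.1061 = 1.4630 ⇒ 1.46
d₂ = 1.4630 − 0.1061 = 1.3570 ⇒ 1.36
exp(−rT) = exp(−0.039·0.5) = 0.9807
N(d₁) = N(1.46) = 0.9279;  N(d₂) = N(1.36) = 0.9131
C = 410·0.9279 − 360·0.9807·0.9131 = 380.4390 − 322.3718 = 58.0672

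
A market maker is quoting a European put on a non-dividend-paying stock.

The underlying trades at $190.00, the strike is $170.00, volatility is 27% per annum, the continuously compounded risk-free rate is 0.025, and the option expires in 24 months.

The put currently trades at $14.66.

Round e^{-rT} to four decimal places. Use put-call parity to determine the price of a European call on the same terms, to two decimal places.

$42.96

e^(−rT) = e^(−0.025·2) = 0.9512
Put-call parity: C − P = S − K·e^(−rT) = 190 − 170·0.9512 = 190 − 161.7040 = 28.2960
C = P + (C − P) = 14.66 + (28.2960) = 42.9560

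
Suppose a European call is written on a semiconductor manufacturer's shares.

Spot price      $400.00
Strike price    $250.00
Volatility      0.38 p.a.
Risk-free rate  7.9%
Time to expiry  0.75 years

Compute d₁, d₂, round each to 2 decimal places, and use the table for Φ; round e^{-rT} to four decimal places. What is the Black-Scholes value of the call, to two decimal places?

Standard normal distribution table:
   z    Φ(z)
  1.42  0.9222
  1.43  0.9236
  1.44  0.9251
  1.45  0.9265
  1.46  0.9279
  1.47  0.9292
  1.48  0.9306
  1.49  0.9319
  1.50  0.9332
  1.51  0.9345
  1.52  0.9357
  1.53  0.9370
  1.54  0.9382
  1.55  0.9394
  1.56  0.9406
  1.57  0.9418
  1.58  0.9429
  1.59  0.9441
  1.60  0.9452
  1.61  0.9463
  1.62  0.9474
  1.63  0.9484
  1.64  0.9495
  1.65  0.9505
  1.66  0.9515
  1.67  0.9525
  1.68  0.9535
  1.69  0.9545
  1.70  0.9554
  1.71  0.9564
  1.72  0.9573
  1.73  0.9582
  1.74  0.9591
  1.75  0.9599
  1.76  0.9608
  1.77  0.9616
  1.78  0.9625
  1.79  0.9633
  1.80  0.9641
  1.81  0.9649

T = 0.75;  σ√T = 0.3291
d₁ = [ln(400/250) + (0.079 + ½·0.38²)·0.75] / (σ√T) = (0.4700 + 0.1134) / 0.3291 = 1.7728 which rounds to 1.77
d₂ = 1.7728 − 0.3291 = 1.4437 which rounds to 1.44
e^(−rT) = e^(−0.079·0.75) = 0.9425
N(d₁) = N(1.77) = 0.9616;  N(d₂) = N(1.44) = 0.9251
C = 400·0.9616 − 250·0.9425·0.9251 = 384.6400 − 217.9767 = 166.6633

$166.66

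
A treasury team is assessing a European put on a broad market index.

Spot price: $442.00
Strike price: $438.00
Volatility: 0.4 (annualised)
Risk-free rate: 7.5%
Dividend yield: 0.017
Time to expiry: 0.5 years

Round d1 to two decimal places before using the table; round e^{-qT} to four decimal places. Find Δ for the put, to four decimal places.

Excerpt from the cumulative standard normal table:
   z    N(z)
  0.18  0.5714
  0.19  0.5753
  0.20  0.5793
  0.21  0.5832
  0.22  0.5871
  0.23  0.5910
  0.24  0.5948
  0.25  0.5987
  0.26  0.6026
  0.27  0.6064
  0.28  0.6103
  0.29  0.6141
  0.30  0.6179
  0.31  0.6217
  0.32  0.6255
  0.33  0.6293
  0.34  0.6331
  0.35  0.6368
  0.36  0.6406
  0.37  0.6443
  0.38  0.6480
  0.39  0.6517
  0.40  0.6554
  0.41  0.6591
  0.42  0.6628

-0.3864

σ√T = 0.4 × 0.7071 = 0.2828
d₁ = [ln(442/438) + (0.075 − 0.017 + 0.4²/2)·0.5] / 0.2828 = [0.0091 + 0.0690] / 0.2828 = 0.2761 ≈ 0.28
N(d₁) = N(0.28) = 0.6103
Δ_put = e^(−qT)·(N(d₁) − 1) = 0.9915·(0.6103 − 1) = -0.3864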